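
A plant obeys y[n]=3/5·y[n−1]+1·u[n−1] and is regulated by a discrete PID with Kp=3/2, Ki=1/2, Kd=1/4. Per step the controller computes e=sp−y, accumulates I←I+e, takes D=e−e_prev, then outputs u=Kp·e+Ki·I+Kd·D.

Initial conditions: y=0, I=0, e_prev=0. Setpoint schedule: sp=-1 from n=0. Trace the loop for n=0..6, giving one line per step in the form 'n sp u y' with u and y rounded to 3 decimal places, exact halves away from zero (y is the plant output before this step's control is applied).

0 -1 -2.250 0.000
1 -1 2.563 -2.250
2 -1 -5.166 1.213
3 -1 7.308 -4.438
4 -1 -12.822 4.645
5 -1 19.657 -10.036
6 -1 -32.755 13.635

(exact arithmetic carried between steps; '≈' marks a value shown rounded to 6 d.p. or computed from one; I and e_prev carry over from the previous line; the table rounds u and y to 3 d.p., halves away from zero)
n=0: y=0, sp=-1, e=sp−y=-1; I=-1, D=e−e_prev=-1; u=3/2·(-1)+1/2·(-1)+1/4·(-1)=-2.25; next y=3/5·0+1·(-2.25)=-2.25
n=1: y=-2.25, sp=-1, e=sp−y=1.25; I=0.25, D=e−e_prev=2.25; u=3/2·1.25+1/2·0.25+1/4·2.25=2.5625; next y=3/5·(-2.25)+1·2.5625=1.2125
n=2: y=1.2125, sp=-1, e=sp−y=-2.2125; I=-1.9625, D=e−e_prev=-3.4625; u=3/2·(-2.2125)+1/2·(-1.9625)+1/4·(-3.4625)=-5.165625; next y=3/5·1.2125+1·(-5.165625)=-4.438125
n=3: y=-4.438125, sp=-1, e=sp−y=3.438125; I=1.475625, D=e−e_prev=5.650625; u=3/2·3.438125+1/2·1.475625+1/4·5.650625≈7.307656; next y=3/5·(-4.438125)+1·7.307656≈4.644781
n=4: y≈4.644781, sp=-1, e=sp−y≈-5.644781; I≈-4.169156, D=e−e_prev≈-9.082906; u=3/2·(-5.644781)+1/2·(-4.169156)+1/4·(-9.082906)≈-12.822477; next y=3/5·4.644781+1·(-12.822477)≈-10.035608
n=5: y≈-10.035608, sp=-1, e=sp−y≈9.035608; I≈4.866452, D=e−e_prev≈14.680389; u=3/2·9.035608+1/2·4.866452+1/4·14.680389≈19.656735; next y=3/5·(-10.035608)+1·19.656735≈13.635370
n=6: y≈13.635370, sp=-1, e=sp−y≈-14.635370; I≈-9.768919, D=e−e_prev≈-23.670978; u=3/2·(-14.635370)+1/2·(-9.768919)+1/4·(-23.670978)≈-32.755259; next y=3/5·13.635370+1·(-32.755259)≈-24.574037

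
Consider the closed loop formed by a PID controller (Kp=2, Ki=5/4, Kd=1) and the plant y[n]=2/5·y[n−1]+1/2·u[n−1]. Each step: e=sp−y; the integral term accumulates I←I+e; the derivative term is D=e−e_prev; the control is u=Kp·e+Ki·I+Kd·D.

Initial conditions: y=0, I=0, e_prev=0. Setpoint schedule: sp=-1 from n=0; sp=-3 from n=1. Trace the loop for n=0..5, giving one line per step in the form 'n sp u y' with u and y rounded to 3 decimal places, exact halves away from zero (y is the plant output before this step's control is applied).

(exact arithmetic carried between steps; '≈' marks a value shown rounded to 6 d.p. or computed from one; I and e_prev carry over from the previous line; the table rounds u and y to 3 d.p., halves away from zero)
n=0: y=0, sp=-1, e=sp−y=-1; I=-1, D=e−e_prev=-1; u=2·(-1)+5/4·(-1)+1·(-1)=-4.25; next y=2/5·0+1/2·(-4.25)=-2.125
n=1: y=-2.125, sp=-3, e=sp−y=-0.875; I=-1.875, D=e−e_prev=0.125; u=2·(-0.875)+5/4·(-1.875)+1·0.125=-3.96875; next y=2/5·(-2.125)+1/2·(-3.96875)=-2.834375
n=2: y=-2.834375, sp=-3, e=sp−y=-0.165625; I=-2.040625, D=e−e_prev=0.709375; u=2·(-0.165625)+5/4·(-2.040625)+1·0.709375≈-2.172656; next y=2/5·(-2.834375)+1/2·(-2.172656)≈-2.220078
n=3: y≈-2.220078, sp=-3, e=sp−y≈-0.779922; I≈-2.820547, D=e−e_prev≈-0.614297; u=2·(-0.779922)+5/4·(-2.820547)+1·(-0.614297)≈-5.699824; next y=2/5·(-2.220078)+1/2·(-5.699824)≈-3.737943
n=4: y≈-3.737943, sp=-3, e=sp−y≈0.737943; I≈-2.082604, D=e−e_prev≈1.517865; u=2·0.737943+5/4·(-2.082604)+1·1.517865≈0.390498; next y=2/5·(-3.737943)+1/2·0.390498≈-1.299929
n=5: y≈-1.299929, sp=-3, e=sp−y≈-1.700071; I≈-3.782675, D=e−e_prev≈-2.438015; u=2·(-1.700071)+5/4·(-3.782675)+1·(-2.438015)≈-10.566501; next y=2/5·(-1.299929)+1/2·(-10.566501)≈-5.803222

0 -1 -4.250 0.000
1 -3 -3.969 -2.125
2 -3 -2.173 -2.834
3 -3 -5.700 -2.220
4 -3 0.390 -3.738
5 -3 -10.567 -1.300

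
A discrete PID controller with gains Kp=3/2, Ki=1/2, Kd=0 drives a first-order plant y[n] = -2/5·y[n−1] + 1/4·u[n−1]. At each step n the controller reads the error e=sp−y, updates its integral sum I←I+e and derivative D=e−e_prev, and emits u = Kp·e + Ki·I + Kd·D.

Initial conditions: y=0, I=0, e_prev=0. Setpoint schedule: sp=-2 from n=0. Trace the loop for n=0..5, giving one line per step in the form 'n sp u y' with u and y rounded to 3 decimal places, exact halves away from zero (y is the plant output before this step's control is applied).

0 -2 -4.000 0.000
1 -2 -3.000 -1.000
2 -2 -4.800 -0.350
3 -2 -4.205 -1.060
4 -2 -5.541 -0.627
5 -2 -5.213 -1.134

(exact arithmetic carried between steps; '≈' marks a value shown rounded to 6 d.p. or computed from one; I and e_prev carry over from the previous line; the table rounds u and y to 3 d.p., halves away from zero)
n=0: y=0, sp=-2, e=sp−y=-2; I=-2, D=e−e_prev=-2; u=3/2·(-2)+1/2·(-2)+0·(-2)=-4; next y=-2/5·0+1/4·(-4)=-1
n=1: y=-1, sp=-2, e=sp−y=-1; I=-3, D=e−e_prev=1; u=3/2·(-1)+1/2·(-3)+0·1=-3; next y=-2/5·(-1)+1/4·(-3)=-0.35
n=2: y=-0.35, sp=-2, e=sp−y=-1.65; I=-4.65, D=e−e_prev=-0.65; u=3/2·(-1.65)+1/2·(-4.65)+0·(-0.65)=-4.8; next y=-2/5·(-0.35)+1/4·(-4.8)=-1.06
n=3: y=-1.06, sp=-2, e=sp−y=-0.94; I=-5.59, D=e−e_prev=0.71; u=3/2·(-0.94)+1/2·(-5.59)+0·0.71=-4.205; next y=-2/5·(-1.06)+1/4·(-4.205)=-0.62725
n=4: y=-0.62725, sp=-2, e=sp−y=-1.37275; I=-6.96275, D=e−e_prev=-0.43275; u=3/2·(-1.37275)+1/2·(-6.96275)+0·(-0.43275)=-5.5405; next y=-2/5·(-0.62725)+1/4·(-5.5405)=-1.134225
n=5: y=-1.134225, sp=-2, e=sp−y=-0.865775; I=-7.828525, D=e−e_prev=0.506975; u=3/2·(-0.865775)+1/2·(-7.828525)+0·0.506975=-5.212925; next y=-2/5·(-1.134225)+1/4·(-5.212925)≈-0.849541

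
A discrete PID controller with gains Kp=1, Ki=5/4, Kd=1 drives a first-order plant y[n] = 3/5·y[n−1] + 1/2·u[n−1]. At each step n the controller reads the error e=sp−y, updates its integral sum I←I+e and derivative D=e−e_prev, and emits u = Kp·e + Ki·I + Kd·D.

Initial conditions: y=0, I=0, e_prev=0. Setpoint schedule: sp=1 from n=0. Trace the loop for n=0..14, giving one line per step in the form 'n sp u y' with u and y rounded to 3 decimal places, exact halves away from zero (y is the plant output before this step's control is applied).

0 1 3.250 0.000
1 1 -1.781 1.625
2 1 4.070 0.084
3 1 -2.830 2.085
4 1 5.124 -0.164
5 1 -4.210 2.464
6 1 6.632 -0.627
7 1 -6.017 2.940
8 1 8.724 -1.244
9 1 -8.449 3.615
10 1 11.571 -2.055
11 1 -11.755 4.552
12 1 15.432 -3.146
13 1 -16.251 5.828
14 1 20.673 -4.628

(exact arithmetic carried between steps; '≈' marks a value shown rounded to 6 d.p. or computed from one; I and e_prev carry over from the previous line; the table rounds u and y to 3 d.p., halves away from zero)
n=0: y=0, sp=1, e=sp−y=1; I=1, D=e−e_prev=1; u=1·1+5/4·1+1·1=3.25; next y=3/5·0+1/2·3.25=1.625
n=1: y=1.625, sp=1, e=sp−y=-0.625; I=0.375, D=e−e_prev=-1.625; u=1·(-0.625)+5/4·0.375+1·(-1.625)=-1.78125; next y=3/5·1.625+1/2·(-1.78125)=0.084375
n=2: y=0.084375, sp=1, e=sp−y=0.915625; I=1.290625, D=e−e_prev=1.540625; u=1·0.915625+5/4·1.290625+1·1.540625≈4.069531; next y=3/5·0.084375+1/2·4.069531≈2.085391
n=3: y≈2.085391, sp=1, e=sp−y≈-1.085391; I≈0.205234, D=e−e_prev≈-2.001016; u=1·(-1.085391)+5/4·0.205234+1·(-2.001016)≈-2.829863; next y=3/5·2.085391+1/2·(-2.829863)≈-0.163697
n=4: y≈-0.163697, sp=1, e=sp−y≈1.163697; I≈1.368932, D=e−e_prev≈2.249088; u=1·1.163697+5/4·1.368932+1·2.249088≈5.123950; next y=3/5·(-0.163697)+1/2·5.123950≈2.463756
n=5: y≈2.463756, sp=1, e=sp−y≈-1.463756; I≈-0.094825, D=e−e_prev≈-2.627454; u=1·(-1.463756)+5/4·(-0.094825)+1·(-2.627454)≈-4.209741; next y=3/5·2.463756+1/2·(-4.209741)≈-0.626617
n=6: y≈-0.626617, sp=1, e=sp−y≈1.626617; I≈1.531792, D=e−e_prev≈3.090373; u=1·1.626617+5/4·1.531792+1·3.090373≈6.631730; next y=3/5·(-0.626617)+1/2·6.631730≈2.939895
n=7: y≈2.939895, sp=1, e=sp−y≈-1.939895; I≈-0.408103, D=e−e_prev≈-3.566512; u=1·(-1.939895)+5/4·(-0.408103)+1·(-3.566512)≈-6.016535; next y=3/5·2.939895+1/2·(-6.016535)≈-1.244331
n=8: y≈-1.244331, sp=1, e=sp−y≈2.244331; I≈1.836228, D=e−e_prev≈4.184226; u=1·2.244331+5/4·1.836228+1·4.184226≈8.723841; next y=3/5·(-1.244331)+1/2·8.723841≈3.615322
n=9: y≈3.615322, sp=1, e=sp−y≈-2.615322; I≈-0.779094, D=e−e_prev≈-4.859653; u=1·(-2.615322)+5/4·(-0.779094)+1·(-4.859653)≈-8.448843; next y=3/5·3.615322+1/2·(-8.448843)≈-2.055228
n=10: y≈-2.055228, sp=1, e=sp−y≈3.055228; I≈2.276134, D=e−e_prev≈5.670550; u=1·3.055228+5/4·2.276134+1·5.670550≈11.570946; next y=3/5·(-2.055228)+1/2·11.570946≈4.552336
n=11: y≈4.552336, sp=1, e=sp−y≈-3.552336; I≈-1.276202, D=e−e_prev≈-6.607564; u=1·(-3.552336)+5/4·(-1.276202)+1·(-6.607564)≈-11.755153; next y=3/5·4.552336+1/2·(-11.755153)≈-3.146175
n=12: y≈-3.146175, sp=1, e=sp−y≈4.146175; I≈2.869973, D=e−e_prev≈7.698511; u=1·4.146175+5/4·2.869973+1·7.698511≈15.432151; next y=3/5·(-3.146175)+1/2·15.432151≈5.828371
n=13: y≈5.828371, sp=1, e=sp−y≈-4.828371; I≈-1.958398, D=e−e_prev≈-8.974546; u=1·(-4.828371)+5/4·(-1.958398)+1·(-8.974546)≈-16.250914; next y=3/5·5.828371+1/2·(-16.250914)≈-4.628434
n=14: y≈-4.628434, sp=1, e=sp−y≈5.628434; I≈3.670036, D=e−e_prev≈10.456805; u=1·5.628434+5/4·3.670036+1·10.456805≈20.672785; next y=3/5·(-4.628434)+1/2·20.672785≈7.559332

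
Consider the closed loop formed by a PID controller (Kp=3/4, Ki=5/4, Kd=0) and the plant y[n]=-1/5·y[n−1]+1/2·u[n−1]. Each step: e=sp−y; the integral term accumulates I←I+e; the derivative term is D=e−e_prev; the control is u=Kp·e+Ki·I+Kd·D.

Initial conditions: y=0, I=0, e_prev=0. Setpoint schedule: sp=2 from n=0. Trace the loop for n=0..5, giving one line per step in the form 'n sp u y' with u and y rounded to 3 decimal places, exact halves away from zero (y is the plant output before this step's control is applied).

(exact arithmetic carried between steps; '≈' marks a value shown rounded to 6 d.p. or computed from one; I and e_prev carry over from the previous line; the table rounds u and y to 3 d.p., halves away from zero)
n=0: y=0, sp=2, e=sp−y=2; I=2, D=e−e_prev=2; u=3/4·2+5/4·2+0·2=4; next y=-1/5·0+1/2·4=2
n=1: y=2, sp=2, e=sp−y=0; I=2, D=e−e_prev=-2; u=3/4·0+5/4·2+0·(-2)=2.5; next y=-1/5·2+1/2·2.5=0.85
n=2: y=0.85, sp=2, e=sp−y=1.15; I=3.15, D=e−e_prev=1.15; u=3/4·1.15+5/4·3.15+0·1.15=4.8; next y=-1/5·0.85+1/2·4.8=2.23
n=3: y=2.23, sp=2, e=sp−y=-0.23; I=2.92, D=e−e_prev=-1.38; u=3/4·(-0.23)+5/4·2.92+0·(-1.38)=3.4775; next y=-1/5·2.23+1/2·3.4775=1.29275
n=4: y=1.29275, sp=2, e=sp−y=0.70725; I=3.62725, D=e−e_prev=0.93725; u=3/4·0.70725+5/4·3.62725+0·0.93725=5.0645; next y=-1/5·1.29275+1/2·5.0645=2.2737
n=5: y=2.2737, sp=2, e=sp−y=-0.2737; I=3.35355, D=e−e_prev=-0.98095; u=3/4·(-0.2737)+5/4·3.35355+0·(-0.98095)≈3.986663; next y=-1/5·2.2737+1/2·3.986663≈1.538591

0 2 4.000 0.000
1 2 2.500 2.000
2 2 4.800 0.850
3 2 3.478 2.230
4 2 5.065 1.293
5 2 3.987 2.274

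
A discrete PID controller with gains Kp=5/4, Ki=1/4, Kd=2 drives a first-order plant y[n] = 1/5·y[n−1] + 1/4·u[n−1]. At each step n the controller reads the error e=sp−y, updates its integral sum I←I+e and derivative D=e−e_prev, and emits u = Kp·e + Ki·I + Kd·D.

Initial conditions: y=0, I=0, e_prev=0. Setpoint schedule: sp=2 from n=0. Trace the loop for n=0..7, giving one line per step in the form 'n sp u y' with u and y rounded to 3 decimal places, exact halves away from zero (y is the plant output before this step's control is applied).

(exact arithmetic carried between steps; '≈' marks a value shown rounded to 6 d.p. or computed from one; I and e_prev carry over from the previous line; the table rounds u and y to 3 d.p., halves away from zero)
n=0: y=0, sp=2, e=sp−y=2; I=2, D=e−e_prev=2; u=5/4·2+1/4·2+2·2=7; next y=1/5·0+1/4·7=1.75
n=1: y=1.75, sp=2, e=sp−y=0.25; I=2.25, D=e−e_prev=-1.75; u=5/4·0.25+1/4·2.25+2·(-1.75)=-2.625; next y=1/5·1.75+1/4·(-2.625)=-0.30625
n=2: y=-0.30625, sp=2, e=sp−y=2.30625; I=4.55625, D=e−e_prev=2.05625; u=5/4·2.30625+1/4·4.55625+2·2.05625=8.134375; next y=1/5·(-0.30625)+1/4·8.134375≈1.972344
n=3: y≈1.972344, sp=2, e=sp−y≈0.027656; I≈4.583906, D=e−e_prev≈-2.278594; u=5/4·0.027656+1/4·4.583906+2·(-2.278594)≈-3.376641; next y=1/5·1.972344+1/4·(-3.376641)≈-0.449691
n=4: y≈-0.449691, sp=2, e=sp−y≈2.449691; I≈7.033598, D=e−e_prev≈2.422035; u=5/4·2.449691+1/4·7.033598+2·2.422035≈9.664584; next y=1/5·(-0.449691)+1/4·9.664584≈2.326208
n=5: y≈2.326208, sp=2, e=sp−y≈-0.326208; I≈6.707390, D=e−e_prev≈-2.775899; u=5/4·(-0.326208)+1/4·6.707390+2·(-2.775899)≈-4.282710; next y=1/5·2.326208+1/4·(-4.282710)≈-0.605436
n=6: y≈-0.605436, sp=2, e=sp−y≈2.605436; I≈9.312826, D=e−e_prev≈2.931644; u=5/4·2.605436+1/4·9.312826+2·2.931644≈11.448289; next y=1/5·(-0.605436)+1/4·11.448289≈2.740985
n=7: y≈2.740985, sp=2, e=sp−y≈-0.740985; I≈8.571841, D=e−e_prev≈-3.346421; u=5/4·(-0.740985)+1/4·8.571841+2·(-3.346421)≈-5.476113; next y=1/5·2.740985+1/4·(-5.476113)≈-0.820831

0 2 7.000 0.000
1 2 -2.625 1.750
2 2 8.134 -0.306
3 2 -3.377 1.972
4 2 9.665 -0.450
5 2 -4.283 2.326
6 2 11.448 -0.605
7 2 -5.476 2.741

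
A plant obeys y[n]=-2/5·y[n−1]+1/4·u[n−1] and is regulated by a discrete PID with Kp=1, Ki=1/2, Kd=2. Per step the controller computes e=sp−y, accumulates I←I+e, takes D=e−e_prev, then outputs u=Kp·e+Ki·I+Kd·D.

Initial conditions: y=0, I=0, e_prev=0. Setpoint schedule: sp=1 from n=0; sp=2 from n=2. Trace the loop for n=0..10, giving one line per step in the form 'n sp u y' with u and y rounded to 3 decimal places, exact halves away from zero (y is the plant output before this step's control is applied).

0 1 3.500 0.000
1 1 -1.063 0.875
2 2 9.467 -0.616
3 2 -5.507 2.613
4 2 18.266 -2.422
5 2 -17.443 5.535
6 2 39.090 -6.575
7 2 -47.263 12.402
8 2 87.617 -16.777
9 2 -120.224 28.615
10 2 202.661 -41.502

(exact arithmetic carried between steps; '≈' marks a value shown rounded to 6 d.p. or computed from one; I and e_prev carry over from the previous line; the table rounds u and y to 3 d.p., halves away from zero)
n=0: y=0, sp=1, e=sp−y=1; I=1, D=e−e_prev=1; u=1·1+1/2·1+2·1=3.5; next y=-2/5·0+1/4·3.5=0.875
n=1: y=0.875, sp=1, e=sp−y=0.125; I=1.125, D=e−e_prev=-0.875; u=1·0.125+1/2·1.125+2·(-0.875)=-1.0625; next y=-2/5·0.875+1/4·(-1.0625)=-0.615625
n=2: y=-0.615625, sp=2, e=sp−y=2.615625; I=3.740625, D=e−e_prev=2.490625; u=1·2.615625+1/2·3.740625+2·2.490625≈9.467188; next y=-2/5·(-0.615625)+1/4·9.467188≈2.613047
n=3: y≈2.613047, sp=2, e=sp−y≈-0.613047; I≈3.127578, D=e−e_prev≈-3.228672; u=1·(-0.613047)+1/2·3.127578+2·(-3.228672)≈-5.506602; next y=-2/5·2.613047+1/4·(-5.506602)≈-2.421869
n=4: y≈-2.421869, sp=2, e=sp−y≈4.421869; I≈7.549447, D=e−e_prev≈5.034916; u=1·4.421869+1/2·7.549447+2·5.034916≈18.266425; next y=-2/5·(-2.421869)+1/4·18.266425≈5.535354
n=5: y≈5.535354, sp=2, e=sp−y≈-3.535354; I≈4.014093, D=e−e_prev≈-7.957223; u=1·(-3.535354)+1/2·4.014093+2·(-7.957223)≈-17.442753; next y=-2/5·5.535354+1/4·(-17.442753)≈-6.574830
n=6: y≈-6.574830, sp=2, e=sp−y≈8.574830; I≈12.588923, D=e−e_prev≈12.110184; u=1·8.574830+1/2·12.588923+2·12.110184≈39.089659; next y=-2/5·(-6.574830)+1/4·39.089659≈12.402347
n=7: y≈12.402347, sp=2, e=sp−y≈-10.402347; I≈2.186577, D=e−e_prev≈-18.977176; u=1·(-10.402347)+1/2·2.186577+2·(-18.977176)≈-47.263411; next y=-2/5·12.402347+1/4·(-47.263411)≈-16.776791
n=8: y≈-16.776791, sp=2, e=sp−y≈18.776791; I≈20.963368, D=e−e_prev≈29.179138; u=1·18.776791+1/2·20.963368+2·29.179138≈87.616752; next y=-2/5·(-16.776791)+1/4·87.616752≈28.614905
n=9: y≈28.614905, sp=2, e=sp−y≈-26.614905; I≈-5.651536, D=e−e_prev≈-45.391696; u=1·(-26.614905)+1/2·(-5.651536)+2·(-45.391696)≈-120.224065; next y=-2/5·28.614905+1/4·(-120.224065)≈-41.501978
n=10: y≈-41.501978, sp=2, e=sp−y≈43.501978; I≈37.850442, D=e−e_prev≈70.116883; u=1·43.501978+1/2·37.850442+2·70.116883≈202.660964; next y=-2/5·(-41.501978)+1/4·202.660964≈67.266032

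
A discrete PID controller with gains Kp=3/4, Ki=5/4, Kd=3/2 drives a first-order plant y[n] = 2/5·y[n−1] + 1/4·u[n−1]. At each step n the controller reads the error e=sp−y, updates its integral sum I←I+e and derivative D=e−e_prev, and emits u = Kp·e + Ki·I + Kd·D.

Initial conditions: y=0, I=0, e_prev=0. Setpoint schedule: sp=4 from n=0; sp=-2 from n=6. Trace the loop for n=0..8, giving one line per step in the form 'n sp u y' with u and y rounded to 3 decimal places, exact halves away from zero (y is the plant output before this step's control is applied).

0 4 14.000 0.000
1 4 0.750 3.500
2 4 13.319 1.588
3 4 5.145 3.965
4 4 12.579 2.872
5 4 7.375 4.294
6 -2 -9.296 3.561
7 -2 7.266 -0.900
8 -2 -9.048 1.457

(exact arithmetic carried between steps; '≈' marks a value shown rounded to 6 d.p. or computed from one; I and e_prev carry over from the previous line; the table rounds u and y to 3 d.p., halves away from zero)
n=0: y=0, sp=4, e=sp−y=4; I=4, D=e−e_prev=4; u=3/4·4+5/4·4+3/2·4=14; next y=2/5·0+1/4·14=3.5
n=1: y=3.5, sp=4, e=sp−y=0.5; I=4.5, D=e−e_prev=-3.5; u=3/4·0.5+5/4·4.5+3/2·(-3.5)=0.75; next y=2/5·3.5+1/4·0.75=1.5875
n=2: y=1.5875, sp=4, e=sp−y=2.4125; I=6.9125, D=e−e_prev=1.9125; u=3/4·2.4125+5/4·6.9125+3/2·1.9125=13.31875; next y=2/5·1.5875+1/4·13.31875≈3.964688
n=3: y≈3.964688, sp=4, e=sp−y≈0.035313; I≈6.947813, D=e−e_prev≈-2.377188; u=3/4·0.035313+5/4·6.947813+3/2·(-2.377188)≈5.145469; next y=2/5·3.964688+1/4·5.145469≈2.872242
n=4: y≈2.872242, sp=4, e=sp−y≈1.127758; I≈8.075570, D=e−e_prev≈1.092445; u=3/4·1.127758+5/4·8.075570+3/2·1.092445≈12.578949; next y=2/5·2.872242+1/4·12.578949≈4.293634
n=5: y≈4.293634, sp=4, e=sp−y≈-0.293634; I≈7.781936, D=e−e_prev≈-1.421392; u=3/4·(-0.293634)+5/4·7.781936+3/2·(-1.421392)≈7.375107; next y=2/5·4.293634+1/4·7.375107≈3.561230
n=6: y≈3.561230, sp=-2, e=sp−y≈-5.561230; I≈2.220706, D=e−e_prev≈-5.267596; u=3/4·(-5.561230)+5/4·2.220706+3/2·(-5.267596)≈-9.296435; next y=2/5·3.561230+1/4·(-9.296435)≈-0.899617
n=7: y≈-0.899617, sp=-2, e=sp−y≈-1.100383; I≈1.120322, D=e−e_prev≈4.460847; u=3/4·(-1.100383)+5/4·1.120322+3/2·4.460847≈7.266386; next y=2/5·(-0.899617)+1/4·7.266386≈1.456750
n=8: y≈1.456750, sp=-2, e=sp−y≈-3.456750; I≈-2.336427, D=e−e_prev≈-2.356366; u=3/4·(-3.456750)+5/4·(-2.336427)+3/2·(-2.356366)≈-9.047646; next y=2/5·1.456750+1/4·(-9.047646)≈-1.679212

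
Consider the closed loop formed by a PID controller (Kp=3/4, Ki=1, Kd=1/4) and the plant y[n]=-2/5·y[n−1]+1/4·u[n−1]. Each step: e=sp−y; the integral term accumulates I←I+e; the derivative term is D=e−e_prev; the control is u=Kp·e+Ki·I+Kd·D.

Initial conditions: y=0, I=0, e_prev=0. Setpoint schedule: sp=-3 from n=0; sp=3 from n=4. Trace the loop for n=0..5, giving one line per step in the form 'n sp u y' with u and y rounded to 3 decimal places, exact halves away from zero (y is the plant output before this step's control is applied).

0 -3 -6.000 0.000
1 -3 -5.250 -1.500
2 -3 -8.700 -0.713
3 -3 -8.436 -1.890
4 3 1.086 -1.353
5 3 -0.258 0.813

(exact arithmetic carried between steps; '≈' marks a value shown rounded to 6 d.p. or computed from one; I and e_prev carry over from the previous line; the table rounds u and y to 3 d.p., halves away from zero)
n=0: y=0, sp=-3, e=sp−y=-3; I=-3, D=e−e_prev=-3; u=3/4·(-3)+1·(-3)+1/4·(-3)=-6; next y=-2/5·0+1/4·(-6)=-1.5
n=1: y=-1.5, sp=-3, e=sp−y=-1.5; I=-4.5, D=e−e_prev=1.5; u=3/4·(-1.5)+1·(-4.5)+1/4·1.5=-5.25; next y=-2/5·(-1.5)+1/4·(-5.25)=-0.7125
n=2: y=-0.7125, sp=-3, e=sp−y=-2.2875; I=-6.7875, D=e−e_prev=-0.7875; u=3/4·(-2.2875)+1·(-6.7875)+1/4·(-0.7875)=-8.7; next y=-2/5·(-0.7125)+1/4·(-8.7)=-1.89
n=3: y=-1.89, sp=-3, e=sp−y=-1.11; I=-7.8975, D=e−e_prev=1.1775; u=3/4·(-1.11)+1·(-7.8975)+1/4·1.1775=-8.435625; next y=-2/5·(-1.89)+1/4·(-8.435625)≈-1.352906
n=4: y≈-1.352906, sp=3, e=sp−y≈4.352906; I≈-3.544594, D=e−e_prev≈5.462906; u=3/4·4.352906+1·(-3.544594)+1/4·5.462906≈1.085813; next y=-2/5·(-1.352906)+1/4·1.085813≈0.812616
n=5: y≈0.812616, sp=3, e=sp−y≈2.187384; I≈-1.357209, D=e−e_prev≈-2.165522; u=3/4·2.187384+1·(-1.357209)+1/4·(-2.165522)≈-0.258052; next y=-2/5·0.812616+1/4·(-0.258052)≈-0.389559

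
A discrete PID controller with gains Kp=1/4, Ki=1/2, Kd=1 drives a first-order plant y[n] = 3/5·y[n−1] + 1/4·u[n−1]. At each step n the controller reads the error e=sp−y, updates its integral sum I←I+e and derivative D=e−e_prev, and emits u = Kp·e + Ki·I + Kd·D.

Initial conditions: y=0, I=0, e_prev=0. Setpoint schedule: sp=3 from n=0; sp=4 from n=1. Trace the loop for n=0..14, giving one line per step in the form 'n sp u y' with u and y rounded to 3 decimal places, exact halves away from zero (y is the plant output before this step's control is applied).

(exact arithmetic carried between steps; '≈' marks a value shown rounded to 6 d.p. or computed from one; I and e_prev carry over from the previous line; the table rounds u and y to 3 d.p., halves away from zero)
n=0: y=0, sp=3, e=sp−y=3; I=3, D=e−e_prev=3; u=1/4·3+1/2·3+1·3=5.25; next y=3/5·0+1/4·5.25=1.3125
n=1: y=1.3125, sp=4, e=sp−y=2.6875; I=5.6875, D=e−e_prev=-0.3125; u=1/4·2.6875+1/2·5.6875+1·(-0.3125)=3.203125; next y=3/5·1.3125+1/4·3.203125≈1.588281
n=2: y≈1.588281, sp=4, e=sp−y≈2.411719; I≈8.099219, D=e−e_prev≈-0.275781; u=1/4·2.411719+1/2·8.099219+1·(-0.275781)≈4.376758; next y=3/5·1.588281+1/4·4.376758≈2.047158
n=3: y≈2.047158, sp=4, e=sp−y≈1.952842; I≈10.052061, D=e−e_prev≈-0.458877; u=1/4·1.952842+1/2·10.052061+1·(-0.458877)≈5.055364; next y=3/5·2.047158+1/4·5.055364≈2.492136
n=4: y≈2.492136, sp=4, e=sp−y≈1.507864; I≈11.559925, D=e−e_prev≈-0.444978; u=1/4·1.507864+1/2·11.559925+1·(-0.444978)≈5.711951; next y=3/5·2.492136+1/4·5.711951≈2.923269
n=5: y≈2.923269, sp=4, e=sp−y≈1.076731; I≈12.636655, D=e−e_prev≈-0.431133; u=1/4·1.076731+1/2·12.636655+1·(-0.431133)≈6.156377; next y=3/5·2.923269+1/4·6.156377≈3.293056
n=6: y≈3.293056, sp=4, e=sp−y≈0.706944; I≈13.343600, D=e−e_prev≈-0.369787; u=1/4·0.706944+1/2·13.343600+1·(-0.369787)≈6.478749; next y=3/5·3.293056+1/4·6.478749≈3.595521
n=7: y≈3.595521, sp=4, e=sp−y≈0.404479; I≈13.748079, D=e−e_prev≈-0.302465; u=1/4·0.404479+1/2·13.748079+1·(-0.302465)≈6.672694; next y=3/5·3.595521+1/4·6.672694≈3.825486
n=8: y≈3.825486, sp=4, e=sp−y≈0.174514; I≈13.922593, D=e−e_prev≈-0.229965; u=1/4·0.174514+1/2·13.922593+1·(-0.229965)≈6.774960; next y=3/5·3.825486+1/4·6.774960≈3.989032
n=9: y≈3.989032, sp=4, e=sp−y≈0.010968; I≈13.933561, D=e−e_prev≈-0.163546; u=1/4·0.010968+1/2·13.933561+1·(-0.163546)≈6.805977; next y=3/5·3.989032+1/4·6.805977≈4.094913
n=10: y≈4.094913, sp=4, e=sp−y≈-0.094913; I≈13.838648, D=e−e_prev≈-0.105882; u=1/4·(-0.094913)+1/2·13.838648+1·(-0.105882)≈6.789714; next y=3/5·4.094913+1/4·6.789714≈4.154376
n=11: y≈4.154376, sp=4, e=sp−y≈-0.154376; I≈13.684272, D=e−e_prev≈-0.059463; u=1/4·(-0.154376)+1/2·13.684272+1·(-0.059463)≈6.744078; next y=3/5·4.154376+1/4·6.744078≈4.178645
n=12: y≈4.178645, sp=4, e=sp−y≈-0.178645; I≈13.505626, D=e−e_prev≈-0.024269; u=1/4·(-0.178645)+1/2·13.505626+1·(-0.024269)≈6.683883; next y=3/5·4.178645+1/4·6.683883≈4.178158
n=13: y≈4.178158, sp=4, e=sp−y≈-0.178158; I≈13.327468, D=e−e_prev≈0.000488; u=1/4·(-0.178158)+1/2·13.327468+1·0.000488≈6.619682; next y=3/5·4.178158+1/4·6.619682≈4.161815
n=14: y≈4.161815, sp=4, e=sp−y≈-0.161815; I≈13.165653, D=e−e_prev≈0.016343; u=1/4·(-0.161815)+1/2·13.165653+1·0.016343≈6.558715; next y=3/5·4.161815+1/4·6.558715≈4.136768

0 3 5.250 0.000
1 4 3.203 1.313
2 4 4.377 1.588
3 4 5.055 2.047
4 4 5.712 2.492
5 4 6.156 2.923
6 4 6.479 3.293
7 4 6.673 3.596
8 4 6.775 3.825
9 4 6.806 3.989
10 4 6.790 4.095
11 4 6.744 4.154
12 4 6.684 4.179
13 4 6.620 4.178
14 4 6.559 4.162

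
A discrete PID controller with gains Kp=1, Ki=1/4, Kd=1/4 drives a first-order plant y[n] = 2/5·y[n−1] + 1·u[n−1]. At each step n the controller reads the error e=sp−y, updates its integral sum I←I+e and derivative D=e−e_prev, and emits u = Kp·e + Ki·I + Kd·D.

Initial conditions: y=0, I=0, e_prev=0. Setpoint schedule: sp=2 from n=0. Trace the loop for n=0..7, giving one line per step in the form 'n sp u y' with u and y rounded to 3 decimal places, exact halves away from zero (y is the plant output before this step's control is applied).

0 2 3.000 0.000
1 2 -1.500 3.000
2 2 3.950 -0.300
3 2 -2.495 3.830
4 2 5.270 -0.963
5 2 -3.959 4.884
6 2 7.116 -2.005
7 2 -6.084 6.314

(exact arithmetic carried between steps; '≈' marks a value shown rounded to 6 d.p. or computed from one; I and e_prev carry over from the previous line; the table rounds u and y to 3 d.p., halves away from zero)
n=0: y=0, sp=2, e=sp−y=2; I=2, D=e−e_prev=2; u=1·2+1/4·2+1/4·2=3; next y=2/5·0+1·3=3
n=1: y=3, sp=2, e=sp−y=-1; I=1, D=e−e_prev=-3; u=1·(-1)+1/4·1+1/4·(-3)=-1.5; next y=2/5·3+1·(-1.5)=-0.3
n=2: y=-0.3, sp=2, e=sp−y=2.3; I=3.3, D=e−e_prev=3.3; u=1·2.3+1/4·3.3+1/4·3.3=3.95; next y=2/5·(-0.3)+1·3.95=3.83
n=3: y=3.83, sp=2, e=sp−y=-1.83; I=1.47, D=e−e_prev=-4.13; u=1·(-1.83)+1/4·1.47+1/4·(-4.13)=-2.495; next y=2/5·3.83+1·(-2.495)=-0.963
n=4: y=-0.963, sp=2, e=sp−y=2.963; I=4.433, D=e−e_prev=4.793; u=1·2.963+1/4·4.433+1/4·4.793=5.2695; next y=2/5·(-0.963)+1·5.2695=4.8843
n=5: y=4.8843, sp=2, e=sp−y=-2.8843; I=1.5487, D=e−e_prev=-5.8473; u=1·(-2.8843)+1/4·1.5487+1/4·(-5.8473)=-3.95895; next y=2/5·4.8843+1·(-3.95895)=-2.00523
n=6: y=-2.00523, sp=2, e=sp−y=4.00523; I=5.55393, D=e−e_prev=6.88953; u=1·4.00523+1/4·5.55393+1/4·6.88953=7.116095; next y=2/5·(-2.00523)+1·7.116095=6.314003
n=7: y=6.314003, sp=2, e=sp−y=-4.314003; I=1.239927, D=e−e_prev=-8.319233; u=1·(-4.314003)+1/4·1.239927+1/4·(-8.319233)≈-6.083830; next y=2/5·6.314003+1·(-6.083830)≈-3.558228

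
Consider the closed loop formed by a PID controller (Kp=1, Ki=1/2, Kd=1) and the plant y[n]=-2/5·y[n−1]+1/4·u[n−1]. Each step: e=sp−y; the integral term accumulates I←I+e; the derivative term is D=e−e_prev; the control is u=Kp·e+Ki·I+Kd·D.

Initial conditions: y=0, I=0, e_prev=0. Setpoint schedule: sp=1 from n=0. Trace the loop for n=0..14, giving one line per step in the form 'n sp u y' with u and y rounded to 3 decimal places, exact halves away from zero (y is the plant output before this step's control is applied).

0 1 2.500 0.000
1 1 0.438 0.625
2 1 3.164 -0.141
3 1 0.499 0.847
4 1 4.217 -0.214
5 1 0.377 1.140
6 1 5.415 -0.362
7 1 -0.056 1.498
8 1 6.834 -0.613
9 1 -0.889 1.954
10 1 8.596 -1.004
11 1 -2.245 2.550
12 1 10.863 -1.581
13 1 -4.303 3.348
14 1 13.862 -2.415

(exact arithmetic carried between steps; '≈' marks a value shown rounded to 6 d.p. or computed from one; I and e_prev carry over from the previous line; the table rounds u and y to 3 d.p., halves away from zero)
n=0: y=0, sp=1, e=sp−y=1; I=1, D=e−e_prev=1; u=1·1+1/2·1+1·1=2.5; next y=-2/5·0+1/4·2.5=0.625
n=1: y=0.625, sp=1, e=sp−y=0.375; I=1.375, D=e−e_prev=-0.625; u=1·0.375+1/2·1.375+1·(-0.625)=0.4375; next y=-2/5·0.625+1/4·0.4375=-0.140625
n=2: y=-0.140625, sp=1, e=sp−y=1.140625; I=2.515625, D=e−e_prev=0.765625; u=1·1.140625+1/2·2.515625+1·0.765625≈3.164063; next y=-2/5·(-0.140625)+1/4·3.164063≈0.847266
n=3: y≈0.847266, sp=1, e=sp−y≈0.152734; I≈2.668359, D=e−e_prev≈-0.987891; u=1·0.152734+1/2·2.668359+1·(-0.987891)≈0.499023; next y=-2/5·0.847266+1/4·0.499023≈-0.214150
n=4: y≈-0.214150, sp=1, e=sp−y≈1.214150; I≈3.882510, D=e−e_prev≈1.061416; u=1·1.214150+1/2·3.882510+1·1.061416≈4.216821; next y=-2/5·(-0.214150)+1/4·4.216821≈1.139865
n=5: y≈1.139865, sp=1, e=sp−y≈-0.139865; I≈3.742644, D=e−e_prev≈-1.354016; u=1·(-0.139865)+1/2·3.742644+1·(-1.354016)≈0.377441; next y=-2/5·1.139865+1/4·0.377441≈-0.361586
n=6: y≈-0.361586, sp=1, e=sp−y≈1.361586; I≈5.104230, D=e−e_prev≈1.501451; u=1·1.361586+1/2·5.104230+1·1.501451≈5.415153; next y=-2/5·(-0.361586)+1/4·5.415153≈1.498423
n=7: y≈1.498423, sp=1, e=sp−y≈-0.498423; I≈4.605808, D=e−e_prev≈-1.860009; u=1·(-0.498423)+1/2·4.605808+1·(-1.860009)≈-0.055527; next y=-2/5·1.498423+1/4·(-0.055527)≈-0.613251
n=8: y≈-0.613251, sp=1, e=sp−y≈1.613251; I≈6.219059, D=e−e_prev≈2.111673; u=1·1.613251+1/2·6.219059+1·2.111673≈6.834453; next y=-2/5·(-0.613251)+1/4·6.834453≈1.953914
n=9: y≈1.953914, sp=1, e=sp−y≈-0.953914; I≈5.265145, D=e−e_prev≈-2.567165; u=1·(-0.953914)+1/2·5.265145+1·(-2.567165)≈-0.888506; next y=-2/5·1.953914+1/4·(-0.888506)≈-1.003692
n=10: y≈-1.003692, sp=1, e=sp−y≈2.003692; I≈7.268837, D=e−e_prev≈2.957606; u=1·2.003692+1/2·7.268837+1·2.957606≈8.595716; next y=-2/5·(-1.003692)+1/4·8.595716≈2.550406
n=11: y≈2.550406, sp=1, e=sp−y≈-1.550406; I≈5.718431, D=e−e_prev≈-3.554098; u=1·(-1.550406)+1/2·5.718431+1·(-3.554098)≈-2.245288; next y=-2/5·2.550406+1/4·(-2.245288)≈-1.581484
n=12: y≈-1.581484, sp=1, e=sp−y≈2.581484; I≈8.299915, D=e−e_prev≈4.131890; u=1·2.581484+1/2·8.299915+1·4.131890≈10.863332; next y=-2/5·(-1.581484)+1/4·10.863332≈3.348427
n=13: y≈3.348427, sp=1, e=sp−y≈-2.348427; I≈5.951489, D=e−e_prev≈-4.929911; u=1·(-2.348427)+1/2·5.951489+1·(-4.929911)≈-4.302593; next y=-2/5·3.348427+1/4·(-4.302593)≈-2.415019
n=14: y≈-2.415019, sp=1, e=sp−y≈3.415019; I≈9.366508, D=e−e_prev≈5.763446; u=1·3.415019+1/2·9.366508+1·5.763446≈13.861719; next y=-2/5·(-2.415019)+1/4·13.861719≈4.431437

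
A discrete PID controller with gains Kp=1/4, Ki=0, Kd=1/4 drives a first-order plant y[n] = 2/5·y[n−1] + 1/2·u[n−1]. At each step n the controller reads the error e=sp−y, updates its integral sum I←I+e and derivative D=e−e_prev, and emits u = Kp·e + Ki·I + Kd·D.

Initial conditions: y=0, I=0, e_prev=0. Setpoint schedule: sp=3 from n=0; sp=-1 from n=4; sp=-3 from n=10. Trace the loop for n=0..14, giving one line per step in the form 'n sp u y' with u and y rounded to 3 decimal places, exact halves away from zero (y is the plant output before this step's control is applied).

0 3 1.500 0.000
1 3 0.375 0.750
2 3 0.694 0.488
3 3 0.601 0.542
4 -1 -1.373 0.517
5 -1 0.119 -0.480
6 -1 -0.304 -0.132
7 -1 -0.181 -0.205
8 -1 -0.215 -0.172
9 -1 -0.205 -0.176
10 -3 -1.208 -0.173
11 -3 -0.457 -0.673
12 -3 -0.669 -0.498
13 -3 -0.608 -0.534
14 -3 -0.625 -0.517

(exact arithmetic carried between steps; '≈' marks a value shown rounded to 6 d.p. or computed from one; I and e_prev carry over from the previous line; the table rounds u and y to 3 d.p., halves away from zero)
n=0: y=0, sp=3, e=sp−y=3; I=3, D=e−e_prev=3; u=1/4·3+0·3+1/4·3=1.5; next y=2/5·0+1/2·1.5=0.75
n=1: y=0.75, sp=3, e=sp−y=2.25; I=5.25, D=e−e_prev=-0.75; u=1/4·2.25+0·5.25+1/4·(-0.75)=0.375; next y=2/5·0.75+1/2·0.375=0.4875
n=2: y=0.4875, sp=3, e=sp−y=2.5125; I=7.7625, D=e−e_prev=0.2625; u=1/4·2.5125+0·7.7625+1/4·0.2625=0.69375; next y=2/5·0.4875+1/2·0.69375=0.541875
n=3: y=0.541875, sp=3, e=sp−y=2.458125; I=10.220625, D=e−e_prev=-0.054375; u=1/4·2.458125+0·10.220625+1/4·(-0.054375)≈0.600938; next y=2/5·0.541875+1/2·0.600938≈0.517219
n=4: y≈0.517219, sp=-1, e=sp−y≈-1.517219; I≈8.703406, D=e−e_prev≈-3.975344; u=1/4·(-1.517219)+0·8.703406+1/4·(-3.975344)≈-1.373141; next y=2/5·0.517219+1/2·(-1.373141)≈-0.479683
n=5: y≈-0.479683, sp=-1, e=sp−y≈-0.520317; I≈8.183089, D=e−e_prev≈0.996902; u=1/4·(-0.520317)+0·8.183089+1/4·0.996902≈0.119146; next y=2/5·(-0.479683)+1/2·0.119146≈-0.132300
n=6: y≈-0.132300, sp=-1, e=sp−y≈-0.867700; I≈7.315389, D=e−e_prev≈-0.347383; u=1/4·(-0.867700)+0·7.315389+1/4·(-0.347383)≈-0.303771; next y=2/5·(-0.132300)+1/2·(-0.303771)≈-0.204805
n=7: y≈-0.204805, sp=-1, e=sp−y≈-0.795195; I≈6.520195, D=e−e_prev≈0.072505; u=1/4·(-0.795195)+0·6.520195+1/4·0.072505≈-0.180672; next y=2/5·(-0.204805)+1/2·(-0.180672)≈-0.172258
n=8: y≈-0.172258, sp=-1, e=sp−y≈-0.827742; I≈5.692453, D=e−e_prev≈-0.032547; u=1/4·(-0.827742)+0·5.692453+1/4·(-0.032547)≈-0.215072; next y=2/5·(-0.172258)+1/2·(-0.215072)≈-0.176439
n=9: y≈-0.176439, sp=-1, e=sp−y≈-0.823561; I≈4.868892, D=e−e_prev≈0.004181; u=1/4·(-0.823561)+0·4.868892+1/4·0.004181≈-0.204845; next y=2/5·(-0.176439)+1/2·(-0.204845)≈-0.172998
n=10: y≈-0.172998, sp=-3, e=sp−y≈-2.827002; I≈2.041890, D=e−e_prev≈-2.003441; u=1/4·(-2.827002)+0·2.041890+1/4·(-2.003441)≈-1.207611; next y=2/5·(-0.172998)+1/2·(-1.207611)≈-0.673005
n=11: y≈-0.673005, sp=-3, e=sp−y≈-2.326995; I≈-0.285105, D=e−e_prev≈0.500006; u=1/4·(-2.326995)+0·(-0.285105)+1/4·0.500006≈-0.456747; next y=2/5·(-0.673005)+1/2·(-0.456747)≈-0.497575
n=12: y≈-0.497575, sp=-3, e=sp−y≈-2.502425; I≈-2.787529, D=e−e_prev≈-0.175429; u=1/4·(-2.502425)+0·(-2.787529)+1/4·(-0.175429)≈-0.669463; next y=2/5·(-0.497575)+1/2·(-0.669463)≈-0.533762
n=13: y≈-0.533762, sp=-3, e=sp−y≈-2.466238; I≈-5.253768, D=e−e_prev≈0.036186; u=1/4·(-2.466238)+0·(-5.253768)+1/4·0.036186≈-0.607513; next y=2/5·(-0.533762)+1/2·(-0.607513)≈-0.517261
n=14: y≈-0.517261, sp=-3, e=sp−y≈-2.482739; I≈-7.736506, D=e−e_prev≈-0.016501; u=1/4·(-2.482739)+0·(-7.736506)+1/4·(-0.016501)≈-0.624810; next y=2/5·(-0.517261)+1/2·(-0.624810)≈-0.519309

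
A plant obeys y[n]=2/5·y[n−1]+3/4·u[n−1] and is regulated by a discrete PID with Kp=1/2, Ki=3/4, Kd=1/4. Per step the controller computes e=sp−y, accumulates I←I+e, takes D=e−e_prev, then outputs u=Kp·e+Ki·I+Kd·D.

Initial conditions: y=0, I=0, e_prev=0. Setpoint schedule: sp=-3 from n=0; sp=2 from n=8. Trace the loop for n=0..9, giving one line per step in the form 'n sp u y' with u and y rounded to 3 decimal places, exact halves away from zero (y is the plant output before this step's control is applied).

(exact arithmetic carried between steps; '≈' marks a value shown rounded to 6 d.p. or computed from one; I and e_prev carry over from the previous line; the table rounds u and y to 3 d.p., halves away from zero)
n=0: y=0, sp=-3, e=sp−y=-3; I=-3, D=e−e_prev=-3; u=1/2·(-3)+3/4·(-3)+1/4·(-3)=-4.5; next y=2/5·0+3/4·(-4.5)=-3.375
n=1: y=-3.375, sp=-3, e=sp−y=0.375; I=-2.625, D=e−e_prev=3.375; u=1/2·0.375+3/4·(-2.625)+1/4·3.375=-0.9375; next y=2/5·(-3.375)+3/4·(-0.9375)=-2.053125
n=2: y=-2.053125, sp=-3, e=sp−y=-0.946875; I=-3.571875, D=e−e_prev=-1.321875; u=1/2·(-0.946875)+3/4·(-3.571875)+1/4·(-1.321875)≈-3.482813; next y=2/5·(-2.053125)+3/4·(-3.482813)≈-3.433359
n=3: y≈-3.433359, sp=-3, e=sp−y≈0.433359; I≈-3.138516, D=e−e_prev≈1.380234; u=1/2·0.433359+3/4·(-3.138516)+1/4·1.380234≈-1.792148; next y=2/5·(-3.433359)+3/4·(-1.792148)≈-2.717455
n=4: y≈-2.717455, sp=-3, e=sp−y≈-0.282545; I≈-3.421061, D=e−e_prev≈-0.715904; u=1/2·(-0.282545)+3/4·(-3.421061)+1/4·(-0.715904)≈-2.886044; next y=2/5·(-2.717455)+3/4·(-2.886044)≈-3.251515
n=5: y≈-3.251515, sp=-3, e=sp−y≈0.251515; I≈-3.169546, D=e−e_prev≈0.534060; u=1/2·0.251515+3/4·(-3.169546)+1/4·0.534060≈-2.117887; next y=2/5·(-3.251515)+3/4·(-2.117887)≈-2.889021
n=6: y≈-2.889021, sp=-3, e=sp−y≈-0.110979; I≈-3.280525, D=e−e_prev≈-0.362494; u=1/2·(-0.110979)+3/4·(-3.280525)+1/4·(-0.362494)≈-2.606506; next y=2/5·(-2.889021)+3/4·(-2.606506)≈-3.110488
n=7: y≈-3.110488, sp=-3, e=sp−y≈0.110488; I≈-3.170036, D=e−e_prev≈0.221467; u=1/2·0.110488+3/4·(-3.170036)+1/4·0.221467≈-2.266916; next y=2/5·(-3.110488)+3/4·(-2.266916)≈-2.944383
n=8: y≈-2.944383, sp=2, e=sp−y≈4.944383; I≈1.774346, D=e−e_prev≈4.833894; u=1/2·4.944383+3/4·1.774346+1/4·4.833894≈5.011425; next y=2/5·(-2.944383)+3/4·5.011425≈2.580815
n=9: y≈2.580815, sp=2, e=sp−y≈-0.580815; I≈1.193531, D=e−e_prev≈-5.525198; u=1/2·(-0.580815)+3/4·1.193531+1/4·(-5.525198)≈-0.776559; next y=2/5·2.580815+3/4·(-0.776559)≈0.449907

0 -3 -4.500 0.000
1 -3 -0.938 -3.375
2 -3 -3.483 -2.053
3 -3 -1.792 -3.433
4 -3 -2.886 -2.717
5 -3 -2.118 -3.252
6 -3 -2.607 -2.889
7 -3 -2.267 -3.110
8 2 5.011 -2.944
9 2 -0.777 2.581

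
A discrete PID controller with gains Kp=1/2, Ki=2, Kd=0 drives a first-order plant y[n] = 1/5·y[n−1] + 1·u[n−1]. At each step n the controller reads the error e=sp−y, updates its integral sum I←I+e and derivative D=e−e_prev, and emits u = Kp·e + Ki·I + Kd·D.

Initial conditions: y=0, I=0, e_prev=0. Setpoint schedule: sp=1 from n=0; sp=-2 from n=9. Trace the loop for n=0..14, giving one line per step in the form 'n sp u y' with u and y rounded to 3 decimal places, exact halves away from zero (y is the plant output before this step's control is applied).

0 1 2.500 0.000
1 1 -1.750 2.500
2 1 4.625 -1.250
3 1 -4.938 4.375
4 1 9.406 -4.063
5 1 -12.109 8.594
6 1 20.164 -10.391
7 1 -28.246 18.086
8 1 44.369 -24.629
9 -2 -72.054 39.443
10 -2 104.081 -64.165
11 -2 -160.121 91.248
12 -2 236.181 -141.871
13 -2 -358.272 207.807
14 -2 533.408 -316.711

(exact arithmetic carried between steps; '≈' marks a value shown rounded to 6 d.p. or computed from one; I and e_prev carry over from the previous line; the table rounds u and y to 3 d.p., halves away from zero)
n=0: y=0, sp=1, e=sp−y=1; I=1, D=e−e_prev=1; u=1/2·1+2·1+0·1=2.5; next y=1/5·0+1·2.5=2.5
n=1: y=2.5, sp=1, e=sp−y=-1.5; I=-0.5, D=e−e_prev=-2.5; u=1/2·(-1.5)+2·(-0.5)+0·(-2.5)=-1.75; next y=1/5·2.5+1·(-1.75)=-1.25
n=2: y=-1.25, sp=1, e=sp−y=2.25; I=1.75, D=e−e_prev=3.75; u=1/2·2.25+2·1.75+0·3.75=4.625; next y=1/5·(-1.25)+1·4.625=4.375
n=3: y=4.375, sp=1, e=sp−y=-3.375; I=-1.625, D=e−e_prev=-5.625; u=1/2·(-3.375)+2·(-1.625)+0·(-5.625)=-4.9375; next y=1/5·4.375+1·(-4.9375)=-4.0625
n=4: y=-4.0625, sp=1, e=sp−y=5.0625; I=3.4375, D=e−e_prev=8.4375; u=1/2·5.0625+2·3.4375+0·8.4375=9.40625; next y=1/5·(-4.0625)+1·9.40625=8.59375
n=5: y=8.59375, sp=1, e=sp−y=-7.59375; I=-4.15625, D=e−e_prev=-12.65625; u=1/2·(-7.59375)+2·(-4.15625)+0·(-12.65625)=-12.109375; next y=1/5·8.59375+1·(-12.109375)=-10.390625
n=6: y=-10.390625, sp=1, e=sp−y=11.390625; I=7.234375, D=e−e_prev=18.984375; u=1/2·11.390625+2·7.234375+0·18.984375≈20.164063; next y=1/5·(-10.390625)+1·20.164063≈18.085938
n=7: y≈18.085938, sp=1, e=sp−y≈-17.085938; I≈-9.851563, D=e−e_prev≈-28.476563; u=1/2·(-17.085938)+2·(-9.851563)+0·(-28.476563)≈-28.246094; next y=1/5·18.085938+1·(-28.246094)≈-24.628906
n=8: y≈-24.628906, sp=1, e=sp−y≈25.628906; I≈15.777344, D=e−e_prev≈42.714844; u=1/2·25.628906+2·15.777344+0·42.714844≈44.369141; next y=1/5·(-24.628906)+1·44.369141≈39.443359
n=9: y≈39.443359, sp=-2, e=sp−y≈-41.443359; I≈-25.666016, D=e−e_prev≈-67.072266; u=1/2·(-41.443359)+2·(-25.666016)+0·(-67.072266)≈-72.053711; next y=1/5·39.443359+1·(-72.053711)≈-64.165039
n=10: y≈-64.165039, sp=-2, e=sp−y≈62.165039; I≈36.499023, D=e−e_prev≈103.608398; u=1/2·62.165039+2·36.499023+0·103.608398≈104.080566; next y=1/5·(-64.165039)+1·104.080566≈91.247559
n=11: y≈91.247559, sp=-2, e=sp−y≈-93.247559; I≈-56.748535, D=e−e_prev≈-155.412598; u=1/2·(-93.247559)+2·(-56.748535)+0·(-155.412598)≈-160.120850; next y=1/5·91.247559+1·(-160.120850)≈-141.871338
n=12: y≈-141.871338, sp=-2, e=sp−y≈139.871338; I≈83.122803, D=e−e_prev≈233.118896; u=1/2·139.871338+2·83.122803+0·233.118896≈236.181274; next y=1/5·(-141.871338)+1·236.181274≈207.807007
n=13: y≈207.807007, sp=-2, e=sp−y≈-209.807007; I≈-126.684204, D=e−e_prev≈-349.678345; u=1/2·(-209.807007)+2·(-126.684204)+0·(-349.678345)≈-358.271912; next y=1/5·207.807007+1·(-358.271912)≈-316.710510
n=14: y≈-316.710510, sp=-2, e=sp−y≈314.710510; I≈188.026306, D=e−e_prev≈524.517517; u=1/2·314.710510+2·188.026306+0·524.517517≈533.407867; next y=1/5·(-316.710510)+1·533.407867≈470.065765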